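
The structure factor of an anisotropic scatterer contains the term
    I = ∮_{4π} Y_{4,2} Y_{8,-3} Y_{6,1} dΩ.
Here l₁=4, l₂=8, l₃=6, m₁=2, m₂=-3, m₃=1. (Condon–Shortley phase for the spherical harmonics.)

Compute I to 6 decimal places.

-0.049825

Checks pass: Σm=0; 18 even; l₃=6∈[4,12].
(2·4+1)(2·8+1)(2·6+1) = 1989
Δ: 6! 2! 10! / 19! → 1/23279256
sum: t=2:+1/1658880 t=3:−1/518400 t=4:+1/1658880 = -1/1382400
3j²(4 8 6; 0 0 0) = Δ·Π!·Σ² = 504/46189  (sign -1)
sum: t=0:+1/20736000 t=1:−1/2073600 t=2:+1/2903040 = -13/145152000
3j²(4 8 6; 2 -3 1) = Δ·Π!·Σ² = 13/9044  (sign +1)
combine: 4πI² = 1989·504/46189·13/9044 = 2106/67507
take √, sign -1: I = -0.04982529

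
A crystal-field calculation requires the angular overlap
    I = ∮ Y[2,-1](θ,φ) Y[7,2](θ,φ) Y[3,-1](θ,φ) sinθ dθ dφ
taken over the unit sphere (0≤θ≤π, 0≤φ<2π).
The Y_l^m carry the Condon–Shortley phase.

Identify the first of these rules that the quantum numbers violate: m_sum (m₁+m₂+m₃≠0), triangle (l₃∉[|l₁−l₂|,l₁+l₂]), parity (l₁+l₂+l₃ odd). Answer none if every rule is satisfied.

m₁+m₂+m₃ = -1 + 2 − 1 = 0  ✓
triangle: |2−7|=5 ≤ l₃=3 ≤ 2+7=9  ✗
parity: l₁+l₂+l₃ = 12 is even

triangle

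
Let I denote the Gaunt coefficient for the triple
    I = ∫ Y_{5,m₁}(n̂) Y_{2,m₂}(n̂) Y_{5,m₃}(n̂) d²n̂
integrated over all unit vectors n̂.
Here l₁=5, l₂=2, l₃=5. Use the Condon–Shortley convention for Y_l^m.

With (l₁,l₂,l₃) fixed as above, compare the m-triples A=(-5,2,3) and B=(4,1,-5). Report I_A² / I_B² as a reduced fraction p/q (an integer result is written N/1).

Shared (l₁,l₂,l₃)=(5,2,5): N and (l;000)² cancel in I_A²/I_B².
A: Δ = 2!·8!·2!/13! = 1/38610; Racah Σ t=2..2: t=2:+1/161280 = 1/161280; ⇒ 3j(5 2 5; -5 2 3)² = 1/143, sgn +1
B: Δ = 2!·8!·2!/13! = 1/38610; Racah Σ t=1..1: t=1:−1/80640 = -1/80640; ⇒ 3j(5 2 5; 4 1 -5)² = 9/286, sgn -1
I_A²/I_B² = (1/143)/(9/286) = 2/9

2/9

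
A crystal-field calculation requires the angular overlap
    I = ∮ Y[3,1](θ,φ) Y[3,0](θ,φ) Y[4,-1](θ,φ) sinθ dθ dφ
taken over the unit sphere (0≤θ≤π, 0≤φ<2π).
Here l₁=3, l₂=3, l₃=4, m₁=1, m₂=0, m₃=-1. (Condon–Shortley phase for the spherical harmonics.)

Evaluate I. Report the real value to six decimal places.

Checks pass: Σm=0; 10 even; l₃=4∈[0,6].
(2·3+1)(2·3+1)(2·4+1) = 441
Δ: 2! 4! 4! / 11! → 1/34650
sum: t=0:+1/72 t=1:−1/16 t=2:+1/72 = -5/144
3j²(3 3 4; 0 0 0) = Δ·Π!·Σ² = 2/77  (sign -1)
sum: t=0:+1/48 t=1:−1/24 t=2:+1/288 = -5/288
3j²(3 3 4; 1 0 -1) = Δ·Π!·Σ² = 5/462  (sign +1)
combine: 4πI² = 441·2/77·5/462 = 15/121
take √, sign -1: I = -0.09932258

-0.099323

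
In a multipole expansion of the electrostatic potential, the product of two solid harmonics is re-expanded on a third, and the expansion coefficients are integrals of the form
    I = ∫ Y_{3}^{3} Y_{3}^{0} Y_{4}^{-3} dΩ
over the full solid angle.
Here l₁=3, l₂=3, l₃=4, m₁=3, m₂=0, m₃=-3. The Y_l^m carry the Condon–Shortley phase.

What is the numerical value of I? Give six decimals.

0.203551

m-sum 0 ✓  L=10 even ✓  0≤4≤6 ✓
Π(2lᵢ+1) = 7×7×9 = 441
triangle coeff Δ(3,3,4) = 1/34650
Σ_t [0,2]: t=0:+1/72 t=1:−1/16 t=2:+1/72 = -5/144
(3j)²=2/77 [(3 3 4; 0 0 0)], sign=-1
Σ_t [0,0]: t=0:+1/288 = 1/288
(3j)²=1/22 [(3 3 4; 3 0 -3)], sign=-1
⇒ 4πI² = 63/121
I = (+1)√(63/121/(4π)) = 0.20355073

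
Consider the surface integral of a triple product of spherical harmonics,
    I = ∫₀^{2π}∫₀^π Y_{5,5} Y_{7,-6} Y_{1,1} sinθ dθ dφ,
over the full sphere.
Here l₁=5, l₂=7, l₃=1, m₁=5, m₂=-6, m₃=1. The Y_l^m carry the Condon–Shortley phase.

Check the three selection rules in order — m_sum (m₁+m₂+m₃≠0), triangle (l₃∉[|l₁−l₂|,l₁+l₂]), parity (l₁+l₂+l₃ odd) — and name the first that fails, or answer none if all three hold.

azimuthal sum: 5 − 6 + 1 = 0  ✓
2 ≤ 1 ≤ 12 (triangle on l)  ✗
L = 5 + 7 + 1 = 13 (odd)

triangle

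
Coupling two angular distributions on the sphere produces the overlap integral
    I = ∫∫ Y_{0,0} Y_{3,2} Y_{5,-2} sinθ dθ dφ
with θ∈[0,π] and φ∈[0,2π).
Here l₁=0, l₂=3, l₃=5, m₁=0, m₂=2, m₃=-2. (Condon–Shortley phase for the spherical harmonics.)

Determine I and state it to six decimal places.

0.000000

|0−3|≤5≤0+3 violated ⇒ I = 0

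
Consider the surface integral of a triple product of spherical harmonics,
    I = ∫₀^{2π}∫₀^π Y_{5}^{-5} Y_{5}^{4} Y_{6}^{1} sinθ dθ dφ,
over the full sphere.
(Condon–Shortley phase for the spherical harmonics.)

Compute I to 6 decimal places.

Rules hold: Σm=0, L=16 even, 0≤6≤10.
N = 11·11·13 = 1573
Δ = 4!·6!·6!/17! = 1/28588560
Racah Σ t=0..4: t=0:+1/345600 t=1:−1/13824 t=2:+1/5184 t=3:−1/13824 t=4:+1/345600 = 7/129600
⇒ 3j(5 5 6; 0 0 0)² = 80/7293, sgn +1
Racah Σ t=4..4: t=4:+1/2073600 = 1/2073600
⇒ 3j(5 5 6; -5 4 1)² = 63/9724, sgn -1
4πI² = N·(3j₀)²·(3jₘ)² = 420/3757
I = -1·√(0.111791/4π) = -0.09431898

-0.094319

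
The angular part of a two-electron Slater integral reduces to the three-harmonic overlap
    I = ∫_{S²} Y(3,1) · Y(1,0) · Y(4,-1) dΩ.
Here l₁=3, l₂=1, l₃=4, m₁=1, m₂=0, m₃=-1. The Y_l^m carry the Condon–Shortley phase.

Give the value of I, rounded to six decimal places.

-0.238414

Rules hold: Σm=0, L=8 even, 2≤4≤4.
N = 7·3·9 = 189
Δ = 0!·6!·2!/9! = 1/252
Racah Σ t=0..0: t=0:+1/36 = 1/36
⇒ 3j(3 1 4; 0 0 0)² = 4/63, sgn +1
Racah Σ t=0..0: t=0:+1/48 = 1/48
⇒ 3j(3 1 4; 1 0 -1)² = 5/84, sgn -1
4πI² = N·(3j₀)²·(3jₘ)² = 5/7
I = -1·√(0.714286/4π) = -0.23841361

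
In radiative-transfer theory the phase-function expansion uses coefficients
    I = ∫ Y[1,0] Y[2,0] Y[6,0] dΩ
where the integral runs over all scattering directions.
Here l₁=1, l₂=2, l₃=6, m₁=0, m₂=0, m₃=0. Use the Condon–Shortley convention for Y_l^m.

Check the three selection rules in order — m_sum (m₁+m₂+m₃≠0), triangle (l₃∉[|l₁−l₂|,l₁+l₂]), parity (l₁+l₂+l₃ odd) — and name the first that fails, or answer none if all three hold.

Σmᵢ = 0  ✓
l₃∈[|l₁−l₂|,l₁+l₂]=[1,3], have l₃=6  ✗
Σlᵢ = 9 ⇒ odd

triangle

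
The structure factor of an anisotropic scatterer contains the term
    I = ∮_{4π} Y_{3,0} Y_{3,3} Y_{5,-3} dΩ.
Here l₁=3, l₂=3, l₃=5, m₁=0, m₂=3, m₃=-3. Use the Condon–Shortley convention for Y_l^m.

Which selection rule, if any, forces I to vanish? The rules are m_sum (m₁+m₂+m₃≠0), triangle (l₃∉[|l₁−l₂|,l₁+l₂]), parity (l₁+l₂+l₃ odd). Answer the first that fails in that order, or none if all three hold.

Σmᵢ = 0  ✓
l₃∈[|l₁−l₂|,l₁+l₂]=[0,6], have l₃=5  ✓
Σlᵢ = 11 ⇒ odd  ✗

parity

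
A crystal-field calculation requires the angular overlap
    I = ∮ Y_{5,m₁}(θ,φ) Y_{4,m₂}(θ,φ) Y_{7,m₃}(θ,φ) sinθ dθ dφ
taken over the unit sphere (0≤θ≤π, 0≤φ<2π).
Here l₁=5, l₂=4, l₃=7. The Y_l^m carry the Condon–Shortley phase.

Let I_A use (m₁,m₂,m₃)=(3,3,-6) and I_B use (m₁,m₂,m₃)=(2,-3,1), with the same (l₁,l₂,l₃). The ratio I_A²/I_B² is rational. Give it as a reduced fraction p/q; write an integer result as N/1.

143/196

Same 5,4,7: normalisation and zero-m 3j drop out of the ratio.
A: Δ: 2! 8! 6! / 17! → 1/6126120; sum: t=1:−1/3628800 t=2:+1/9676800 = -1/5806080; 3j²(5 4 7; 3 3 -6) = Δ·Π!·Σ² = 5/408  (sign +1)
B: Δ: 2! 8! 6! / 17! → 1/6126120; sum: t=0:+1/172800 t=1:−1/1036800 = 1/207360; 3j²(5 4 7; 2 -3 1) = Δ·Π!·Σ² = 245/14586  (sign +1)
I_A²/I_B² = (5/408)/(245/14586) = 143/196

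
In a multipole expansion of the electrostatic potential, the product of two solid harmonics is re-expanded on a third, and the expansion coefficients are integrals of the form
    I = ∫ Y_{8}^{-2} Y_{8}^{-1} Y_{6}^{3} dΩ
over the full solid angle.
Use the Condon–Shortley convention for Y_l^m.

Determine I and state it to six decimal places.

-0.039469

Checks pass: Σm=0; 22 even; l₃=6∈[0,16].
(2·8+1)(2·8+1)(2·6+1) = 3757
Δ: 10! 6! 6! / 23! → 1/13742520792
sum: t=2:+1/41803776000 t=3:−1/435456000 t=4:+1/39813120 t=5:−1/18662400 t=6:+1/39813120 t=7:−1/435456000 t=8:+1/41803776000 = -11/1393459200
3j²(8 8 6; 0 0 0) = Δ·Π!·Σ² = 600/96577  (sign -1)
sum: t=4:+1/447897600 t=5:−1/82944000 t=6:+1/99532800 t=7:−1/783820800 = -11/10450944000
3j²(8 8 6; -2 -1 3) = Δ·Π!·Σ² = 81/96577  (sign +1)
combine: 4πI² = 3757·600/96577·81/96577 = 48600/2482597
take √, sign -1: I = -0.03946936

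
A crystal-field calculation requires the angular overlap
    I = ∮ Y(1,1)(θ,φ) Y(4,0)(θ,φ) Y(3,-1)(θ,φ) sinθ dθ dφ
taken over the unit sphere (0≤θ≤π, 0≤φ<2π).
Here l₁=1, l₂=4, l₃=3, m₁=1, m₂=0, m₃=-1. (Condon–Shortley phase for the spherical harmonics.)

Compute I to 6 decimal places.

m-sum 0 ✓  L=8 even ✓  3≤3≤5 ✓
Π(2lᵢ+1) = 3×9×7 = 189
triangle coeff Δ(1,4,3) = 1/252
Σ_t [1,1]: t=1:−1/36 = -1/36
(3j)²=4/63 [(1 4 3; 0 0 0)], sign=+1
Σ_t [0,0]: t=0:+1/96 = 1/96
(3j)²=1/42 [(1 4 3; 1 0 -1)], sign=+1
⇒ 4πI² = 2/7
I = (+1)√(2/7/(4π)) = 0.15078601

0.150786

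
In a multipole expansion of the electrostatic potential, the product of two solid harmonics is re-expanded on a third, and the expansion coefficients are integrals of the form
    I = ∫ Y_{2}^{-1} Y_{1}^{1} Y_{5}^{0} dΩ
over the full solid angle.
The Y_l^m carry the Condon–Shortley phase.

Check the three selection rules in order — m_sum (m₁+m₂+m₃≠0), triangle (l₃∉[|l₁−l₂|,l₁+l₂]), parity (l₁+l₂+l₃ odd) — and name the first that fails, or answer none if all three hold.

triangle

Σmᵢ = 0  ✓
l₃∈[|l₁−l₂|,l₁+l₂]=[1,3], have l₃=5  ✗
Σlᵢ = 8 ⇒ even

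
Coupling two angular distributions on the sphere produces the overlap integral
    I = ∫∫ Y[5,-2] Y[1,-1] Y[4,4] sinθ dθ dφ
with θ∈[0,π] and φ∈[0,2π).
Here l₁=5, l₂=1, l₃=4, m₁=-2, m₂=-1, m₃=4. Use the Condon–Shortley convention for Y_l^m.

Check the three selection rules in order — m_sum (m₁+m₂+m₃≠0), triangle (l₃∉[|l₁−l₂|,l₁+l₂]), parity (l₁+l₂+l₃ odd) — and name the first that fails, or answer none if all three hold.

m₁+m₂+m₃ = -2 − 1 + 4 = 1  ✗
triangle: |5−1|=4 ≤ l₃=4 ≤ 5+1=6
parity: l₁+l₂+l₃ = 10 is even

m_sum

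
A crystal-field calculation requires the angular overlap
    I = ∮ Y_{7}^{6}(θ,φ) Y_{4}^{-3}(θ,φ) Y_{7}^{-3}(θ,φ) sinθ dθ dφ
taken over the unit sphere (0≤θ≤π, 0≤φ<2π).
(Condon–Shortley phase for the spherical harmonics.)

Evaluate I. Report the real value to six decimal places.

Checks pass: Σm=0; 18 even; l₃=7∈[3,11].
(2·7+1)(2·4+1)(2·7+1) = 2025
Δ: 4! 10! 4! / 19! → 1/58198140
sum: t=0:+1/17418240 t=1:−1/622080 t=2:+1/230400 t=3:−1/622080 t=4:+1/17418240 = 1/806400
3j²(7 4 7; 0 0 0) = Δ·Π!·Σ² = 2268/230945  (sign -1)
sum: t=0:+1/52254720 t=1:−1/522547200 = 1/58060800
3j²(7 4 7; 6 -3 -3) = Δ·Π!·Σ² = 9/646  (sign +1)
combine: 4πI² = 2025·2268/230945·9/646 = 4133430/14919047
take √, sign -1: I = -0.14848406

-0.148484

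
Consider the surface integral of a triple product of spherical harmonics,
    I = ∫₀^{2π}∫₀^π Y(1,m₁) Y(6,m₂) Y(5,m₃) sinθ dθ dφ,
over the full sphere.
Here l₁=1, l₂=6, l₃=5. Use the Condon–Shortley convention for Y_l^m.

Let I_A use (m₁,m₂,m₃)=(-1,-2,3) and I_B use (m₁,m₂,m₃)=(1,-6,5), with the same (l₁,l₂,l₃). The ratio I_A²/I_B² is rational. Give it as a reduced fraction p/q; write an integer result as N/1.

Shared (l₁,l₂,l₃)=(1,6,5): N and (l;000)² cancel in I_A²/I_B².
A: Δ = 2!·0!·10!/13! = 1/858; Racah Σ t=2..2: t=2:+1/161280 = 1/161280; ⇒ 3j(1 6 5; -1 -2 3)² = 1/143, sgn +1
B: Δ = 2!·0!·10!/13! = 1/858; Racah Σ t=0..0: t=0:+1/7257600 = 1/7257600; ⇒ 3j(1 6 5; 1 -6 5)² = 1/13, sgn +1
I_A²/I_B² = (1/143)/(1/13) = 1/11

1/11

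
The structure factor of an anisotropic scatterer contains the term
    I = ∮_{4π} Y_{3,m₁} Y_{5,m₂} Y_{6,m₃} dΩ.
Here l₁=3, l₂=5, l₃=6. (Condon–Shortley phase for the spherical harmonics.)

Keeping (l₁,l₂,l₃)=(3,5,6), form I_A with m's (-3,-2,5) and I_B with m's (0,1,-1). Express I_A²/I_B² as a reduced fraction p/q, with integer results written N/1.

Same 3,5,6: normalisation and zero-m 3j drop out of the ratio.
A: Δ: 2! 4! 8! / 15! → 1/675675; sum: t=2:+1/241920 = 1/241920; 3j²(3 5 6; -3 -2 5) = Δ·Π!·Σ² = 2/91  (sign -1)
B: Δ: 2! 4! 8! / 15! → 1/675675; sum: t=0:+1/17280 t=1:−1/2880 t=2:+1/6912 = -1/6912; 3j²(3 5 6; 0 1 -1) = Δ·Π!·Σ² = 5/429  (sign +1)
I_A²/I_B² = (2/91)/(5/429) = 66/35

66/35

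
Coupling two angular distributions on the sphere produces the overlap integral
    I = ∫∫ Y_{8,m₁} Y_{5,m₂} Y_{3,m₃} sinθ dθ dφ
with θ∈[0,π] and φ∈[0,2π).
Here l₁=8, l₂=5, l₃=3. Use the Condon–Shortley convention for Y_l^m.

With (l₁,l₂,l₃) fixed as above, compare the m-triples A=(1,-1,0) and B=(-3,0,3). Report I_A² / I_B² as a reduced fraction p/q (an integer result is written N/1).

70/11

Shared (l₁,l₂,l₃)=(8,5,3): N and (l;000)² cancel in I_A²/I_B².
A: Δ = 10!·6!·0!/17! = 1/136136; Racah Σ t=4..4: t=4:+1/622080 = 1/622080; ⇒ 3j(8 5 3; 1 -1 0)² = 105/4862, sgn -1
B: Δ = 10!·6!·0!/17! = 1/136136; Racah Σ t=5..5: t=5:−1/10368000 = -1/10368000; ⇒ 3j(8 5 3; -3 0 3)² = 3/884, sgn -1
I_A²/I_B² = (105/4862)/(3/884) = 70/11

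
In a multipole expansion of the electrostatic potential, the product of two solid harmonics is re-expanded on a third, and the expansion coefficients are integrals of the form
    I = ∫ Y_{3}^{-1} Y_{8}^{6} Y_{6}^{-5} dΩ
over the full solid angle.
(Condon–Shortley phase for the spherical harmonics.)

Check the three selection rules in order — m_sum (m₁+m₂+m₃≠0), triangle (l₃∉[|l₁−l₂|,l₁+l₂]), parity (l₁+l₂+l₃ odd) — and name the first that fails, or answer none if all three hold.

parity

m₁+m₂+m₃ = -1 + 6 − 5 = 0  ✓
triangle: |3−8|=5 ≤ l₃=6 ≤ 3+8=11  ✓
parity: l₁+l₂+l₃ = 17 is odd  ✗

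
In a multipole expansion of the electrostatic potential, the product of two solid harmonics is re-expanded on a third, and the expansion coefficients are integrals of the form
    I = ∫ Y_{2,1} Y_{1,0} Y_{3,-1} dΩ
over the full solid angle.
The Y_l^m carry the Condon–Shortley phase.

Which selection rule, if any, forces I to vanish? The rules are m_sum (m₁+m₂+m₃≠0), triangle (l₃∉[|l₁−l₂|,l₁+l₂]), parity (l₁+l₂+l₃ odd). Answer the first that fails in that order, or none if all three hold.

Σmᵢ = 0  ✓
l₃∈[|l₁−l₂|,l₁+l₂]=[1,3], have l₃=3  ✓
Σlᵢ = 6 ⇒ even  ✓

none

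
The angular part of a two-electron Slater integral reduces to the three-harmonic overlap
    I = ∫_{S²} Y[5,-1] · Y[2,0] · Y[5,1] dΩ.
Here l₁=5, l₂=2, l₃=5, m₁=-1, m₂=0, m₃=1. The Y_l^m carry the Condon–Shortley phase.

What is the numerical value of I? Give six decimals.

Rules hold: Σm=0, L=12 even, 3≤5≤7.
N = 11·5·11 = 605
Δ = 2!·8!·2!/13! = 1/38610
Racah Σ t=0..2: t=0:+1/2880 t=1:−1/576 t=2:+1/2880 = -1/960
⇒ 3j(5 2 5; 0 0 0)² = 10/429, sgn +1
Racah Σ t=0..2: t=0:+1/5760 t=1:−1/720 t=2:+1/2304 = -1/1280
⇒ 3j(5 2 5; -1 0 1)² = 27/1430, sgn -1
4πI² = N·(3j₀)²·(3jₘ)² = 45/169
I = -1·√(0.266272/4π) = -0.14556534

-0.145565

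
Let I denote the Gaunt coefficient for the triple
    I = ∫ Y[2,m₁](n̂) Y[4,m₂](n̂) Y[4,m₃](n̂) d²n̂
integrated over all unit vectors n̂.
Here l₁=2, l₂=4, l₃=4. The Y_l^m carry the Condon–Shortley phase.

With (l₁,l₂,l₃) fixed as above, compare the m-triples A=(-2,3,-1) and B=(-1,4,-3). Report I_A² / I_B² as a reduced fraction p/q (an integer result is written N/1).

9/14

Same 2,4,4: normalisation and zero-m 3j drop out of the ratio.
A: Δ: 2! 2! 6! / 11! → 1/13860; sum: t=2:+1/480 = 1/480; 3j²(2 4 4; -2 3 -1) = Δ·Π!·Σ² = 3/110  (sign -1)
B: Δ: 2! 2! 6! / 11! → 1/13860; sum: t=2:+1/1440 = 1/1440; 3j²(2 4 4; -1 4 -3) = Δ·Π!·Σ² = 7/165  (sign -1)
I_A²/I_B² = (3/110)/(7/165) = 9/14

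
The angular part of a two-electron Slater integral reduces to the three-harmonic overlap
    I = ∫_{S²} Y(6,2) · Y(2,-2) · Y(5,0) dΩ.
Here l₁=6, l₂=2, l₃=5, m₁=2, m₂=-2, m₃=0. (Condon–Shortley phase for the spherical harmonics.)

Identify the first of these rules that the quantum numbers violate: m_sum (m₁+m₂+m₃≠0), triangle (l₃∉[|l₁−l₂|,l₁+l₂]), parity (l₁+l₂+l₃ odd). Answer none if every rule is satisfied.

parity

Σmᵢ = 0  ✓
l₃∈[|l₁−l₂|,l₁+l₂]=[4,8], have l₃=5  ✓
Σlᵢ = 13 ⇒ odd  ✗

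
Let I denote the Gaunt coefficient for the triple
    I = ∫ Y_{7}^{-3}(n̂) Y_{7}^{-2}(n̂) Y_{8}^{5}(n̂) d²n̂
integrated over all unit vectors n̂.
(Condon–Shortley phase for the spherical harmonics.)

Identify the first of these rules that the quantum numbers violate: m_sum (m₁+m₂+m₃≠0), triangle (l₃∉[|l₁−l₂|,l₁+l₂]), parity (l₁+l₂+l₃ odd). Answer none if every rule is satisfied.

azimuthal sum: -3 − 2 + 5 = 0  ✓
0 ≤ 8 ≤ 14 (triangle on l)  ✓
L = 7 + 7 + 8 = 22 (even)  ✓

none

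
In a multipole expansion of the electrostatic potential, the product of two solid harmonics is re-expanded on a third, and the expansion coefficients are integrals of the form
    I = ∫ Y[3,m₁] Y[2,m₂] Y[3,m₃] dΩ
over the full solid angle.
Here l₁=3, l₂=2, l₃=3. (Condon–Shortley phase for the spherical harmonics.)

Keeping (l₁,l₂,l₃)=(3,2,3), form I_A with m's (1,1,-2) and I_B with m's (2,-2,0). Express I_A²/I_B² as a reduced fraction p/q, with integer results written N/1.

3/4

Same 3,2,3: normalisation and zero-m 3j drop out of the ratio.
A: Δ: 2! 4! 2! / 9! → 1/3780; sum: t=1:−1/12 t=2:+1/48 = -1/16; 3j²(3 2 3; 1 1 -2) = Δ·Π!·Σ² = 1/28  (sign +1)
B: Δ: 2! 4! 2! / 9! → 1/3780; sum: t=0:+1/24 = 1/24; 3j²(3 2 3; 2 -2 0) = Δ·Π!·Σ² = 1/21  (sign -1)
I_A²/I_B² = (1/28)/(1/21) = 3/4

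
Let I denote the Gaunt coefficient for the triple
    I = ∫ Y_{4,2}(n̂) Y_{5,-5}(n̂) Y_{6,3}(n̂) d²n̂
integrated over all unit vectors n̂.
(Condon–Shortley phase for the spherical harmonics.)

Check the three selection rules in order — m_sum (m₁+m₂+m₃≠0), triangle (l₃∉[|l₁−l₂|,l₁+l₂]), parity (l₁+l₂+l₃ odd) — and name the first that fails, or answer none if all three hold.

m₁+m₂+m₃ = 2 − 5 + 3 = 0  ✓
triangle: |4−5|=1 ≤ l₃=6 ≤ 4+5=9  ✓
parity: l₁+l₂+l₃ = 15 is odd  ✗

parity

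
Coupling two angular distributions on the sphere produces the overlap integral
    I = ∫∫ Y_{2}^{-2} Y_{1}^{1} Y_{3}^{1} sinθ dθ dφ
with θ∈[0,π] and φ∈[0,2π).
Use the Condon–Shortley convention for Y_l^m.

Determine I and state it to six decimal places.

Rules hold: Σm=0, L=6 even, 1≤3≤3.
N = 5·3·7 = 105
Δ = 0!·4!·2!/7! = 1/105
Racah Σ t=0..0: t=0:+1/4 = 1/4
⇒ 3j(2 1 3; 0 0 0)² = 3/35, sgn -1
Racah Σ t=0..0: t=0:+1/48 = 1/48
⇒ 3j(2 1 3; -2 1 1)² = 1/105, sgn +1
4πI² = N·(3j₀)²·(3jₘ)² = 3/35
I = -1·√(0.0857143/4π) = -0.08258890

-0.082589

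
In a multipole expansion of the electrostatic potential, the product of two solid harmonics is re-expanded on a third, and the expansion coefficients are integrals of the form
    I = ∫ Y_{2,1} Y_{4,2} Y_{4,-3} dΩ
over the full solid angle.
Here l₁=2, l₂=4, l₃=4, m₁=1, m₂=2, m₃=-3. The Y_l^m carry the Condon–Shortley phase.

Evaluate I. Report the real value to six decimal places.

-0.187702

Checks pass: Σm=0; 10 even; l₃=4∈[2,6].
(2·2+1)(2·4+1)(2·4+1) = 405
Δ: 2! 2! 6! / 11! → 1/13860
sum: t=0:+1/192 t=1:−1/36 t=2:+1/192 = -5/288
3j²(2 4 4; 0 0 0) = Δ·Π!·Σ² = 20/693  (sign -1)
sum: t=0:+1/1440 t=1:−1/240 = -1/288
3j²(2 4 4; 1 2 -3) = Δ·Π!·Σ² = 5/132  (sign +1)
combine: 4πI² = 405·20/693·5/132 = 375/847
take √, sign -1: I = -0.18770204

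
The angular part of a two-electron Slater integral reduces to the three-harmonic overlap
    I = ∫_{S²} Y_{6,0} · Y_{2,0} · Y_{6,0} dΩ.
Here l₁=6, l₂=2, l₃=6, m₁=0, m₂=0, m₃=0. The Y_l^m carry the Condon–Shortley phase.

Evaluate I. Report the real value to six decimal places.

m-sum 0 ✓  L=14 even ✓  4≤6≤8 ✓
Π(2lᵢ+1) = 13×5×13 = 845
triangle coeff Δ(6,2,6) = 1/90090
Σ_t [0,2]: t=0:+1/69120 t=1:−1/14400 t=2:+1/69120 = -7/172800
(3j)²=14/715 [(6 2 6; 0 0 0)], sign=-1
(m-triple is (0,0,0) — same symbol as above.)
⇒ 4πI² = 196/605
I = (+1)√(196/605/(4π)) = 0.16056298

0.160563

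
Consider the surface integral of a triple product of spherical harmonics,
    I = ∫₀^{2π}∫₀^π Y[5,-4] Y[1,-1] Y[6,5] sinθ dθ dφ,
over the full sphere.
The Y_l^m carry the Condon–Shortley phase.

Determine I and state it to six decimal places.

Rules hold: Σm=0, L=12 even, 4≤6≤6.
N = 11·3·13 = 429
Δ = 0!·10!·2!/13! = 1/858
Racah Σ t=0..0: t=0:+1/14400 = 1/14400
⇒ 3j(5 1 6; 0 0 0)² = 6/143, sgn +1
Racah Σ t=0..0: t=0:+1/725760 = 1/725760
⇒ 3j(5 1 6; -4 -1 5)² = 5/78, sgn -1
4πI² = N·(3j₀)²·(3jₘ)² = 15/13
I = -1·√(1.15385/4π) = -0.30301841

-0.303018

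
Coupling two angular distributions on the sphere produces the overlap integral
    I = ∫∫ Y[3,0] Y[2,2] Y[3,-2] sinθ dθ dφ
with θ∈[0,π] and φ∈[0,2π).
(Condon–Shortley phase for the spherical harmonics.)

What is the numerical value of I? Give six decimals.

-0.188063

Rules hold: Σm=0, L=8 even, 1≤3≤5.
N = 7·5·7 = 245
Δ = 2!·4!·2!/9! = 1/3780
Racah Σ t=0..2: t=0:+1/24 t=1:−1/4 t=2:+1/24 = -1/6
⇒ 3j(3 2 3; 0 0 0)² = 4/105, sgn +1
Racah Σ t=2..2: t=2:+1/24 = 1/24
⇒ 3j(3 2 3; 0 2 -2)² = 1/21, sgn -1
4πI² = N·(3j₀)²·(3jₘ)² = 4/9
I = -1·√(0.444444/4π) = -0.18806319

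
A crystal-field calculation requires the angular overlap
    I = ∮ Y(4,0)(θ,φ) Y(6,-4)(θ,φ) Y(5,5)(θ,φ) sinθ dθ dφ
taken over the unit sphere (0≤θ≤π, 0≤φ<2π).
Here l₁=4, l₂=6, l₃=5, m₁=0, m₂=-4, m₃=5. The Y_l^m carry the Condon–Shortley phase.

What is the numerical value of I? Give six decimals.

0.000000

m-sum = 0 − 4 + 5 = 1 ≠ 0 ⇒ I = 0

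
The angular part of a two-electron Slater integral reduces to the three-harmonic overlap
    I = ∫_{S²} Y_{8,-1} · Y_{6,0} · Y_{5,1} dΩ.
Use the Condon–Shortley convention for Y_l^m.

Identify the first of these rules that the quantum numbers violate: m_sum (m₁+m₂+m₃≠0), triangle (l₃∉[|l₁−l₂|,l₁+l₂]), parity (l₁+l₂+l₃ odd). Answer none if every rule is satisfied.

Σmᵢ = 0  ✓
l₃∈[|l₁−l₂|,l₁+l₂]=[2,14], have l₃=5  ✓
Σlᵢ = 19 ⇒ odd  ✗

parity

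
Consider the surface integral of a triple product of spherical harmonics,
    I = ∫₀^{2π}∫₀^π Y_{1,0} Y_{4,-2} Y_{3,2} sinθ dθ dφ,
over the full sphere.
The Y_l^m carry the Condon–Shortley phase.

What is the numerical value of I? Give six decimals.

Rules hold: Σm=0, L=8 even, 3≤3≤5.
N = 3·9·7 = 189
Δ = 2!·0!·6!/9! = 1/252
Racah Σ t=1..1: t=1:−1/36 = -1/36
⇒ 3j(1 4 3; 0 0 0)² = 4/63, sgn +1
Racah Σ t=1..1: t=1:−1/120 = -1/120
⇒ 3j(1 4 3; 0 -2 2)² = 1/21, sgn +1
4πI² = N·(3j₀)²·(3jₘ)² = 4/7
I = +1·√(0.571429/4π) = 0.21324362

0.213244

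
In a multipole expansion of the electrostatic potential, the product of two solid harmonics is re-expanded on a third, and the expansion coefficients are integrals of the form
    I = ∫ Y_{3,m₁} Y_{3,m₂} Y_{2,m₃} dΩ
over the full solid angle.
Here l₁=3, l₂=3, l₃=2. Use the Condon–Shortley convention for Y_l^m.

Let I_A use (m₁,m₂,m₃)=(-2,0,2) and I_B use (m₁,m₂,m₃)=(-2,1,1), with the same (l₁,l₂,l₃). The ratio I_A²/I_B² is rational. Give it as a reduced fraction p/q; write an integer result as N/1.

4/3

Shared (l₁,l₂,l₃)=(3,3,2): N and (l;000)² cancel in I_A²/I_B².
A: Δ = 4!·2!·2!/9! = 1/3780; Racah Σ t=3..3: t=3:−1/24 = -1/24; ⇒ 3j(3 3 2; -2 0 2)² = 1/21, sgn -1
B: Δ = 4!·2!·2!/9! = 1/3780; Racah Σ t=3..4: t=3:−1/12 t=4:+1/48 = -1/16; ⇒ 3j(3 3 2; -2 1 1)² = 1/28, sgn +1
I_A²/I_B² = (1/21)/(1/28) = 4/3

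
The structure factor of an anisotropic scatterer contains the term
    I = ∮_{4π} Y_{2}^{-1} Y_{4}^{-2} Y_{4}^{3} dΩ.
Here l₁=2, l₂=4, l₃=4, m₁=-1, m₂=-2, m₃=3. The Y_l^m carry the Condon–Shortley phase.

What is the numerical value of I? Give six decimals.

Checks pass: Σm=0; 10 even; l₃=4∈[2,6].
(2·2+1)(2·4+1)(2·4+1) = 405
Δ: 2! 2! 6! / 11! → 1/13860
sum: t=0:+1/192 t=1:−1/36 t=2:+1/192 = -5/288
3j²(2 4 4; 0 0 0) = Δ·Π!·Σ² = 20/693  (sign -1)
sum: t=1:−1/240 t=2:+1/1440 = -1/288
3j²(2 4 4; -1 -2 3) = Δ·Π!·Σ² = 5/132  (sign +1)
combine: 4πI² = 405·20/693·5/132 = 375/847
take √, sign -1: I = -0.18770204

-0.187702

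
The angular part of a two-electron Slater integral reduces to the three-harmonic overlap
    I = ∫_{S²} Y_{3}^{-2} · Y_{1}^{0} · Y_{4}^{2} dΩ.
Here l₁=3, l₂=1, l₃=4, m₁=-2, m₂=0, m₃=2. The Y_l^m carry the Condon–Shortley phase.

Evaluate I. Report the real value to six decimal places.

Checks pass: Σm=0; 8 even; l₃=4∈[2,4].
(2·3+1)(2·1+1)(2·4+1) = 189
Δ: 0! 6! 2! / 9! → 1/252
sum: t=0:+1/36 = 1/36
3j²(3 1 4; 0 0 0) = Δ·Π!·Σ² = 4/63  (sign +1)
sum: t=0:+1/120 = 1/120
3j²(3 1 4; -2 0 2) = Δ·Π!·Σ² = 1/21  (sign +1)
combine: 4πI² = 189·4/63·1/21 = 4/7
take √, sign +1: I = 0.21324362

0.213244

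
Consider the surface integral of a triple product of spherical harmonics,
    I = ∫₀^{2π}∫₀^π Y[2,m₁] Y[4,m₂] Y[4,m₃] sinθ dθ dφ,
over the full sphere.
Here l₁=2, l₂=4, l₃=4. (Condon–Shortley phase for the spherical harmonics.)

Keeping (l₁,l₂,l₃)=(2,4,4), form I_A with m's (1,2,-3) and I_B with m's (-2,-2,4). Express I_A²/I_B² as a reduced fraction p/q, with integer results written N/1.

25/8

Shared (l₁,l₂,l₃)=(2,4,4): N and (l;000)² cancel in I_A²/I_B².
A: Δ = 2!·2!·6!/11! = 1/13860; Racah Σ t=0..1: t=0:+1/1440 t=1:−1/240 = -1/288; ⇒ 3j(2 4 4; 1 2 -3)² = 5/132, sgn +1
B: Δ = 2!·2!·6!/11! = 1/13860; Racah Σ t=2..2: t=2:+1/2880 = 1/2880; ⇒ 3j(2 4 4; -2 -2 4)² = 2/165, sgn +1
I_A²/I_B² = (5/132)/(2/165) = 25/8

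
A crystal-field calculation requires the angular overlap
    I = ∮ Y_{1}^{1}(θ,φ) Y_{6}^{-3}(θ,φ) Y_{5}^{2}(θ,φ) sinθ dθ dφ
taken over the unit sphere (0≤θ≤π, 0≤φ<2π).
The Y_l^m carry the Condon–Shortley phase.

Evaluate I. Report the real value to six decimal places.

-0.245154

Checks pass: Σm=0; 12 even; l₃=5∈[5,7].
(2·1+1)(2·6+1)(2·5+1) = 429
Δ: 2! 0! 10! / 13! → 1/858
sum: t=1:−1/14400 = -1/14400
3j²(1 6 5; 0 0 0) = Δ·Π!·Σ² = 6/143  (sign +1)
sum: t=0:+1/60480 = 1/60480
3j²(1 6 5; 1 -3 2) = Δ·Π!·Σ² = 6/143  (sign -1)
combine: 4πI² = 429·6/143·6/143 = 108/143
take √, sign -1: I = -0.24515397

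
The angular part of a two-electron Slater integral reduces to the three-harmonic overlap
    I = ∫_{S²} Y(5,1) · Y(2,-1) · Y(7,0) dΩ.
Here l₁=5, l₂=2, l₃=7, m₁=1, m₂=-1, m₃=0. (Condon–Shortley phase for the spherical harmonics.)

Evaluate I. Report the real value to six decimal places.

0.177378

Rules hold: Σm=0, L=14 even, 3≤7≤7.
N = 11·5·15 = 825
Δ = 0!·10!·4!/15! = 1/15015
Racah Σ t=0..0: t=0:+1/57600 = 1/57600
⇒ 3j(5 2 7; 0 0 0)² = 21/715, sgn -1
Racah Σ t=0..0: t=0:+1/103680 = 1/103680
⇒ 3j(5 2 7; 1 -1 0)² = 7/429, sgn -1
4πI² = N·(3j₀)²·(3jₘ)² = 735/1859
I = +1·√(0.395374/4π) = 0.17737771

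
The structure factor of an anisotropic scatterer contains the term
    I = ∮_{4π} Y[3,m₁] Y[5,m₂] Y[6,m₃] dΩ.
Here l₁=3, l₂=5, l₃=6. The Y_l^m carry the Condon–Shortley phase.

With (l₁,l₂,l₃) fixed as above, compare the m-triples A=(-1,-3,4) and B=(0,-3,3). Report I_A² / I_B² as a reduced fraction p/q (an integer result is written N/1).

Shared (l₁,l₂,l₃)=(3,5,6): N and (l;000)² cancel in I_A²/I_B².
A: Δ = 2!·4!·8!/15! = 1/675675; Racah Σ t=0..2: t=0:+1/69120 t=1:−1/30240 t=2:+1/322560 = -1/64512; ⇒ 3j(3 5 6; -1 -3 4)² = 10/1001, sgn -1
B: Δ = 2!·4!·8!/15! = 1/675675; Racah Σ t=0..2: t=0:+1/17280 t=1:−1/20160 t=2:+1/483840 = 1/96768; ⇒ 3j(3 5 6; 0 -3 3)² = 1/1001, sgn -1
I_A²/I_B² = (10/1001)/(1/1001) = 10/1

10/1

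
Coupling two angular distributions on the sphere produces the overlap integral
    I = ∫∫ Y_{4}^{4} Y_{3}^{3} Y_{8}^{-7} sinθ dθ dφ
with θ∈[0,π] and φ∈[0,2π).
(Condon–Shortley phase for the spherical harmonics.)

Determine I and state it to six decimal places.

triangle: need 1≤l₃≤7, have 8; I=0

0.000000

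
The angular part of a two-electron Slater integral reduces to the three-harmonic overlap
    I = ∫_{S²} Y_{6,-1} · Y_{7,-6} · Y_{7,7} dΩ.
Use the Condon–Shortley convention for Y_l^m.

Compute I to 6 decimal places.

m-sum 0 ✓  L=20 even ✓  1≤7≤13 ✓
Π(2lᵢ+1) = 13×15×15 = 2925
triangle coeff Δ(6,7,7) = 1/2444321880
Σ_t [0,6]: t=0:+1/2612736000 t=1:−1/20736000 t=2:+1/1658880 t=3:−1/746496 t=4:+1/1658880 t=5:−1/20736000 t=6:+1/2612736000 = -1/4354560
(3j)²=1000/138567 [(6 7 7; 0 0 0)], sign=+1
Σ_t [1,1]: t=1:−1/3483648000 = -1/3483648000
(3j)²=143/12920 [(6 7 7; -1 -6 7)], sign=-1
⇒ 4πI² = 24375/104329
I = (-1)√(24375/104329/(4π)) = -0.13635305

-0.136353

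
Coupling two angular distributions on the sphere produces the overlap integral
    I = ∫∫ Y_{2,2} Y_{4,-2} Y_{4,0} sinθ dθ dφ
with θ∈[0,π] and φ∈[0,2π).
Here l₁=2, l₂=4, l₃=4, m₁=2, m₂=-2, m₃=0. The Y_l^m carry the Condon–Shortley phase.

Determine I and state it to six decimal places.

m-sum 0 ✓  L=10 even ✓  2≤4≤6 ✓
Π(2lᵢ+1) = 5×9×9 = 405
triangle coeff Δ(2,4,4) = 1/13860
Σ_t [0,2]: t=0:+1/192 t=1:−1/36 t=2:+1/192 = -5/288
(3j)²=20/693 [(2 4 4; 0 0 0)], sign=-1
Σ_t [0,0]: t=0:+1/192 = 1/192
(3j)²=3/77 [(2 4 4; 2 -2 0)], sign=+1
⇒ 4πI² = 2700/5929
I = (-1)√(2700/5929/(4π)) = -0.19036462

-0.190365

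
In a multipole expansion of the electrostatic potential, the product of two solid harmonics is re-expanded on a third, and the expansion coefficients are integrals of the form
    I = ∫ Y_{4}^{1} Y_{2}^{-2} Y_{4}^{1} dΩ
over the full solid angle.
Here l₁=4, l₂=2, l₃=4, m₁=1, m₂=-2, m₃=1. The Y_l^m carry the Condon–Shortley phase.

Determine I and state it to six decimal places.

0.200662

Rules hold: Σm=0, L=10 even, 2≤4≤6.
N = 9·5·9 = 405
Δ = 2!·6!·2!/11! = 1/13860
Racah Σ t=0..2: t=0:+1/192 t=1:−1/36 t=2:+1/192 = -5/288
⇒ 3j(4 2 4; 0 0 0)² = 20/693, sgn -1
Racah Σ t=0..0: t=0:+1/144 = 1/144
⇒ 3j(4 2 4; 1 -2 1)² = 10/231, sgn -1
4πI² = N·(3j₀)²·(3jₘ)² = 3000/5929
I = +1·√(0.505988/4π) = 0.20066192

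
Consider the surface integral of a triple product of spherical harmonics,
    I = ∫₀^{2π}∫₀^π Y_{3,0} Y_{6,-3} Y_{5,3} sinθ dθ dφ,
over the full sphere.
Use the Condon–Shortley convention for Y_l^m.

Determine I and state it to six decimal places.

m-sum 0 ✓  L=14 even ✓  3≤5≤9 ✓
Π(2lᵢ+1) = 7×13×11 = 1001
triangle coeff Δ(3,6,5) = 1/675675
Σ_t [1,3]: t=1:−1/8640 t=2:+1/2304 t=3:−1/8640 = 7/34560
(3j)²=7/429 [(3 6 5; 0 0 0)], sign=-1
Σ_t [1,3]: t=1:−1/17280 t=2:+1/20160 t=3:−1/483840 = -1/96768
(3j)²=1/1001 [(3 6 5; 0 -3 3)], sign=-1
⇒ 4πI² = 7/429
I = (+1)√(7/429/(4π)) = 0.03603425

0.036034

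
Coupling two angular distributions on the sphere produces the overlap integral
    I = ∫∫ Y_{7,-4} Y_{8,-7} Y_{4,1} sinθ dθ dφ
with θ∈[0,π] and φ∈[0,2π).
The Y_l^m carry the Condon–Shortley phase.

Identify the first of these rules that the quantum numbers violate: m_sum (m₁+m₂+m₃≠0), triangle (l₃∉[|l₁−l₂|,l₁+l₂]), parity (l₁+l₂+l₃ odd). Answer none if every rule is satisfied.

azimuthal sum: -4 − 7 + 1 = -10  ✗
1 ≤ 4 ≤ 15 (triangle on l)
L = 7 + 8 + 4 = 19 (odd)

m_sum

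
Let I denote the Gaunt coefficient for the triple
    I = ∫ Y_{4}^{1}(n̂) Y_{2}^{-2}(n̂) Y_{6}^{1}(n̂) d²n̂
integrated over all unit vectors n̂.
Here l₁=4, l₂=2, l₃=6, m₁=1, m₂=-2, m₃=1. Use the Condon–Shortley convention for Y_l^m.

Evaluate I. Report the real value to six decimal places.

m-sum 0 ✓  L=12 even ✓  2≤6≤6 ✓
Π(2lᵢ+1) = 9×5×13 = 585
triangle coeff Δ(4,2,6) = 1/6435
Σ_t [0,0]: t=0:+1/2304 = 1/2304
(3j)²=5/143 [(4 2 6; 0 0 0)], sign=+1
Σ_t [0,0]: t=0:+1/17280 = 1/17280
(3j)²=7/1287 [(4 2 6; 1 -2 1)], sign=-1
⇒ 4πI² = 175/1573
I = (-1)√(175/1573/(4π)) = -0.09409136

-0.094091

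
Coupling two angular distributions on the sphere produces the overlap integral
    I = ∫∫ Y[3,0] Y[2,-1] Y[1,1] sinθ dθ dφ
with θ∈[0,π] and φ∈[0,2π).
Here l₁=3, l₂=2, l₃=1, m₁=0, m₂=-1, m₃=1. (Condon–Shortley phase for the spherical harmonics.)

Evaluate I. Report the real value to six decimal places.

0.143048

m-sum 0 ✓  L=6 even ✓  1≤1≤5 ✓
Π(2lᵢ+1) = 7×5×3 = 105
triangle coeff Δ(3,2,1) = 1/105
Σ_t [2,2]: t=2:+1/4 = 1/4
(3j)²=3/35 [(3 2 1; 0 0 0)], sign=-1
Σ_t [1,1]: t=1:−1/12 = -1/12
(3j)²=1/35 [(3 2 1; 0 -1 1)], sign=-1
⇒ 4πI² = 9/35
I = (+1)√(9/35/(4π)) = 0.14304817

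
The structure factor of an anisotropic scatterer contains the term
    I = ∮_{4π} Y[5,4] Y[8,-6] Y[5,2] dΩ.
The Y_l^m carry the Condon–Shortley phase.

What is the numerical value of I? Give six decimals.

-0.023187

Checks pass: Σm=0; 18 even; l₃=5∈[3,13].
(2·5+1)(2·8+1)(2·5+1) = 2057
Δ: 8! 2! 8! / 19! → 1/37413090
sum: t=3:−1/1036800 t=4:+1/331776 t=5:−1/1036800 = 1/921600
3j²(5 8 5; 0 0 0) = Δ·Π!·Σ² = 490/46189  (sign -1)
sum: t=0:+1/58060800 t=1:−1/50803200 = -1/406425600
3j²(5 8 5; 4 -6 2) = Δ·Π!·Σ² = 1/3230  (sign +1)
combine: 4πI² = 2057·490/46189·1/3230 = 539/79781
take √, sign -1: I = -0.02318674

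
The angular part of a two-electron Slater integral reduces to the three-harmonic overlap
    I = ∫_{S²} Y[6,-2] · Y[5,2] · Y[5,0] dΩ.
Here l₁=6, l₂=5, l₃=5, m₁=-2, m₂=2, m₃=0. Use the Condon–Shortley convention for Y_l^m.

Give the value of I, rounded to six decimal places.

Rules hold: Σm=0, L=16 even, 1≤5≤11.
N = 13·11·11 = 1573
Δ = 6!·6!·4!/17! = 1/28588560
Racah Σ t=1..5: t=1:−1/345600 t=2:+1/13824 t=3:−1/5184 t=4:+1/13824 t=5:−1/345600 = -7/129600
⇒ 3j(6 5 5; 0 0 0)² = 80/7293, sgn +1
Racah Σ t=3..6: t=3:−1/103680 t=4:+1/13824 t=5:−1/17280 t=6:+1/207360 = 1/103680
⇒ 3j(6 5 5; -2 2 0)² = 10/7293, sgn -1
4πI² = N·(3j₀)²·(3jₘ)² = 800/33813
I = -1·√(0.0236595/4π) = -0.04339086

-0.043391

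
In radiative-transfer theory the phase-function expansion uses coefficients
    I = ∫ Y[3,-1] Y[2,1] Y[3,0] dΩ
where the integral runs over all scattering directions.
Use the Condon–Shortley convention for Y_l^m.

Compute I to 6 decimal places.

m-sum 0 ✓  L=8 even ✓  1≤3≤5 ✓
Π(2lᵢ+1) = 7×5×7 = 245
triangle coeff Δ(3,2,3) = 1/3780
Σ_t [0,2]: t=0:+1/24 t=1:−1/4 t=2:+1/24 = -1/6
(3j)²=4/105 [(3 2 3; 0 0 0)], sign=+1
Σ_t [1,2]: t=1:−1/12 t=2:+1/8 = 1/24
(3j)²=1/210 [(3 2 3; -1 1 0)], sign=-1
⇒ 4πI² = 2/45
I = (-1)√(2/45/(4π)) = -0.05947080

-0.059471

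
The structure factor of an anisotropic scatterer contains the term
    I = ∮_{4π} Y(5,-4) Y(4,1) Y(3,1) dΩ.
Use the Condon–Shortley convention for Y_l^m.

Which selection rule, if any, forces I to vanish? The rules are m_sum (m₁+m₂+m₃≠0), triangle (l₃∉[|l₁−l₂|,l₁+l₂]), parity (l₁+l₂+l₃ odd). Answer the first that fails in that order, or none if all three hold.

m_sum

azimuthal sum: -4 + 1 + 1 = -2  ✗
1 ≤ 3 ≤ 9 (triangle on l)
L = 5 + 4 + 3 = 12 (even)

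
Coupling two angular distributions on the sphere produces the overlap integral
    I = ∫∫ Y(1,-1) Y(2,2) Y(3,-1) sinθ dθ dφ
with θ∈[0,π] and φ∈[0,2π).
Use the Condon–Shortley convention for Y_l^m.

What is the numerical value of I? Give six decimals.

m-sum 0 ✓  L=6 even ✓  1≤3≤3 ✓
Π(2lᵢ+1) = 3×5×7 = 105
triangle coeff Δ(1,2,3) = 1/105
Σ_t [0,0]: t=0:+1/4 = 1/4
(3j)²=3/35 [(1 2 3; 0 0 0)], sign=-1
Σ_t [0,0]: t=0:+1/48 = 1/48
(3j)²=1/105 [(1 2 3; -1 2 -1)], sign=+1
⇒ 4πI² = 3/35
I = (-1)√(3/35/(4π)) = -0.08258890

-0.082589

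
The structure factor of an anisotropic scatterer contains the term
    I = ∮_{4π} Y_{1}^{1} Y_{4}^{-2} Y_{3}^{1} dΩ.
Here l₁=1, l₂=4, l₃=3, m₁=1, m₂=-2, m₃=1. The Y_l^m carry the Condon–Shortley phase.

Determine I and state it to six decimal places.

0.238414

Rules hold: Σm=0, L=8 even, 3≤3≤5.
N = 3·9·7 = 189
Δ = 2!·0!·6!/9! = 1/252
Racah Σ t=1..1: t=1:−1/36 = -1/36
⇒ 3j(1 4 3; 0 0 0)² = 4/63, sgn +1
Racah Σ t=0..0: t=0:+1/96 = 1/96
⇒ 3j(1 4 3; 1 -2 1)² = 5/84, sgn +1
4πI² = N·(3j₀)²·(3jₘ)² = 5/7
I = +1·√(0.714286/4π) = 0.23841361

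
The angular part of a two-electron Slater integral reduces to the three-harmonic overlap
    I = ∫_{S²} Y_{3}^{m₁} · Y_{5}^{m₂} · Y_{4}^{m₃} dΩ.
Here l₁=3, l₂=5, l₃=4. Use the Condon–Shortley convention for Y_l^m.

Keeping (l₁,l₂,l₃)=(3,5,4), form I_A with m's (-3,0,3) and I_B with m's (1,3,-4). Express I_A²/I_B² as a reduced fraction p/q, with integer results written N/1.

Same 3,5,4: normalisation and zero-m 3j drop out of the ratio.
A: Δ: 4! 2! 6! / 13! → 1/180180; sum: t=4:+1/5760 = 1/5760; 3j²(3 5 4; -3 0 3) = Δ·Π!·Σ² = 5/572  (sign -1)
B: Δ: 4! 2! 6! / 13! → 1/180180; sum: t=2:+1/5760 = 1/5760; 3j²(3 5 4; 1 3 -4) = Δ·Π!·Σ² = 56/2145  (sign +1)
I_A²/I_B² = (5/572)/(56/2145) = 75/224

75/224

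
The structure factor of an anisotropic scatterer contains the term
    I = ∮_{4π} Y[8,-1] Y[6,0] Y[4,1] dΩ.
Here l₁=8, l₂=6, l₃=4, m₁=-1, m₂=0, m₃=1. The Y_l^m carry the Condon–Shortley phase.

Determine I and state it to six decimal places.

-0.090441

Rules hold: Σm=0, L=18 even, 2≤4≤14.
N = 17·13·9 = 1989
Δ = 10!·6!·2!/19! = 1/23279256
Racah Σ t=4..6: t=4:+1/1658880 t=5:−1/518400 t=6:+1/1658880 = -1/1382400
⇒ 3j(8 6 4; 0 0 0)² = 504/46189, sgn -1
Racah Σ t=4..6: t=4:+1/4147200 t=5:−1/691200 t=6:+1/1244160 = -1/2488320
⇒ 3j(8 6 4; -1 0 1)² = 875/184756, sgn +1
4πI² = N·(3j₀)²·(3jₘ)² = 992250/9653501
I = -1·√(0.102787/4π) = -0.09044055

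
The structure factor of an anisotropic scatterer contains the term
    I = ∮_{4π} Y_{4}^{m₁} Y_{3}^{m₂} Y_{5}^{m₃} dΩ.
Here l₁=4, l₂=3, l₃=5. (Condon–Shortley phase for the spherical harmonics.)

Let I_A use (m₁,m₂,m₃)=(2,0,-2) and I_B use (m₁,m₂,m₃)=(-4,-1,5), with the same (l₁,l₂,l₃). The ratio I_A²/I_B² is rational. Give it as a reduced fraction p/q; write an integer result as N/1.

Same 4,3,5: normalisation and zero-m 3j drop out of the ratio.
A: Δ: 2! 6! 4! / 13! → 1/180180; sum: t=0:+1/576 t=1:−1/480 t=2:+1/8640 = -1/4320; 3j²(4 3 5; 2 0 -2) = Δ·Π!·Σ² = 1/2145  (sign +1)
B: Δ: 2! 6! 4! / 13! → 1/180180; sum: t=2:+1/34560 = 1/34560; 3j²(4 3 5; -4 -1 5) = Δ·Π!·Σ² = 14/429  (sign +1)
I_A²/I_B² = (1/2145)/(14/429) = 1/70

1/70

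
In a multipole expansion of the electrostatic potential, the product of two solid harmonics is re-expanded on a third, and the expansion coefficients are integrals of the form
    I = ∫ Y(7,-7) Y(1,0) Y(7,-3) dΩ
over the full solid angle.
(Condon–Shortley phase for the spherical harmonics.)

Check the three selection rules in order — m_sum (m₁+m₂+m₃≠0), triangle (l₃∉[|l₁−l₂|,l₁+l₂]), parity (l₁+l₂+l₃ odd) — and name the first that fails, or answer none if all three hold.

m₁+m₂+m₃ = -7 + 0 − 3 = -10  ✗
triangle: |7−1|=6 ≤ l₃=7 ≤ 7+1=8
parity: l₁+l₂+l₃ = 15 is odd

m_sum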